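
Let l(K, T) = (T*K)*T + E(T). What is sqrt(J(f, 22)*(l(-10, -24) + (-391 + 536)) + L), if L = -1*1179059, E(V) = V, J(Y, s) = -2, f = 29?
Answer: I*sqrt(1167781) ≈ 1080.6*I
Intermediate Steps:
l(K, T) = T + K*T**2 (l(K, T) = (T*K)*T + T = (K*T)*T + T = K*T**2 + T = T + K*T**2)
L = -1179059
sqrt(J(f, 22)*(l(-10, -24) + (-391 + 536)) + L) = sqrt(-2*(-24*(1 - 10*(-24)) + (-391 + 536)) - 1179059) = sqrt(-2*(-24*(1 + 240) + 145) - 1179059) = sqrt(-2*(-24*241 + 145) - 1179059) = sqrt(-2*(-5784 + 145) - 1179059) = sqrt(-2*(-5639) - 1179059) = sqrt(11278 - 1179059) = sqrt(-1167781) = I*sqrt(1167781)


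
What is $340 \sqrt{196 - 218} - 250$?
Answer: $-250 + 340 i \sqrt{22} \approx -250.0 + 1594.7 i$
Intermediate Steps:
$340 \sqrt{196 - 218} - 250 = 340 \sqrt{-22} - 250 = 340 i \sqrt{22} - 250 = -250 + 340 i \sqrt{22}$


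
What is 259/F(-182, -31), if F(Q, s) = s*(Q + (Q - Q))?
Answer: 37/806 ≈ 0.045906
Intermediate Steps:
F(Q, s) = Q*s (F(Q, s) = s*(Q + 0) = s*Q = Q*s)
259/F(-182, -31) = 259/((-182*(-31))) = 259/5642 = 259*(1/5642) = 37/806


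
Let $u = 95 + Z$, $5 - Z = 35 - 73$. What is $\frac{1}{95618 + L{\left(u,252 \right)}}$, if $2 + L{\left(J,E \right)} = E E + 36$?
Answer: $\frac{1}{159156} \approx 6.2831 \cdot 10^{-6}$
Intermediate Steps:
$Z = 43$ ($Z = 5 - \left(35 - 73\right) = 5 - -38 = 5 + 38 = 43$)
$u = 138$ ($u = 95 + 43 = 138$)
$L{\left(J,E \right)} = 34 + E^{2}$ ($L{\left(J,E \right)} = -2 + \left(E E + 36\right) = -2 + \left(E^{2} + 36\right) = -2 + \left(36 + E^{2}\right) = 34 + E^{2}$)
$\frac{1}{95618 + L{\left(u,252 \right)}} = \frac{1}{95618 + \left(34 + 252^{2}\right)} = \frac{1}{95618 + \left(34 + 63504\right)} = \frac{1}{95618 + 63538} = \frac{1}{159156}$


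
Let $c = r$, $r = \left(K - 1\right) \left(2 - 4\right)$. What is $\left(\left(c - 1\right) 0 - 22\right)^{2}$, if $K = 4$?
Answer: $484$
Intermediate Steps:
$r = -6$ ($r = \left(4 - 1\right) \left(2 - 4\right) = 3 \left(-2\right) = -6$)
$c = -6$
$\left(\left(c - 1\right) 0 - 22\right)^{2} = \left(\left(-6 - 1\right) 0 - 22\right)^{2} = \left(\left(-7\right) 0 - 22\right)^{2} = \left(0 - 22\right)^{2} = \left(-22\right)^{2} = 484$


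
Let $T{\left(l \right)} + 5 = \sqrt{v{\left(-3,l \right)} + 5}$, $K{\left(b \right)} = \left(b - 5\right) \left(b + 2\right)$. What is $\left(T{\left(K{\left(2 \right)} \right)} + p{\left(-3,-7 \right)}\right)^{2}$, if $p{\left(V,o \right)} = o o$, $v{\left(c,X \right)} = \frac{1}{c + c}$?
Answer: $\frac{\left(264 + \sqrt{174}\right)^{2}}{36} \approx 2134.3$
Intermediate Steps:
$v{\left(c,X \right)} = \frac{1}{2 c}$
$p{\left(V,o \right)} = o^{2}$
$K{\left(b \right)} = \left(-5 + b\right) \left(2 + b\right)$
$T{\left(l \right)} = -5 + \frac{\sqrt{174}}{6}$ ($T{\left(l \right)} = -5 + \sqrt{\frac{1}{2 \left(-3\right)} + 5} = -5 + \sqrt{\frac{1}{2} \left(- \frac{1}{3}\right) + 5} = -5 + \sqrt{- \frac{1}{6} + 5} = -5 + \sqrt{\frac{29}{6}} = -5 + \frac{\sqrt{174}}{6}$)
$\left(T{\left(K{\left(2 \right)} \right)} + p{\left(-3,-7 \right)}\right)^{2} = \left(\left(-5 + \frac{\sqrt{174}}{6}\right) + \left(-7\right)^{2}\right)^{2} = \left(\left(-5 + \frac{\sqrt{174}}{6}\right) + 49\right)^{2} = \left(44 + \frac{\sqrt{174}}{6}\right)^{2}$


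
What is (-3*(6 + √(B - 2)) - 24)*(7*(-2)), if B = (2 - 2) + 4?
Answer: 588 + 42*√2 ≈ 647.40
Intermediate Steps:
B = 4 (B = 0 + 4 = 4)
(-3*(6 + √(B - 2)) - 24)*(7*(-2)) = (-3*(6 + √(4 - 2)) - 24)*(7*(-2)) = (-3*(6 + √2) - 24)*(-14) = ((-18 - 3*√2) - 24)*(-14) = (-42 - 3*√2)*(-14) = 588 + 42*√2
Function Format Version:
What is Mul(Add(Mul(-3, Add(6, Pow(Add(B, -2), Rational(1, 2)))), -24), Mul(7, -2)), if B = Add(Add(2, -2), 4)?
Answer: Add(588, Mul(42, Pow(2, Rational(1, 2)))) ≈ 647.40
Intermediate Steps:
B = 4 (B = Add(0, 4) = 4)
Mul(Add(Mul(-3, Add(6, Pow(Add(B, -2), Rational(1, 2)))), -24), Mul(7, -2)) = Mul(Add(Mul(-3, Add(6, Pow(Add(4, -2), Rational(1, 2)))), -24), Mul(7, -2)) = Mul(Add(Mul(-3, Add(6, Pow(2, Rational(1, 2)))), -24), -14) = Mul(Add(Add(-18, Mul(-3, Pow(2, Rational(1, 2)))), -24), -14) = Mul(Add(-42, Mul(-3, Pow(2, Rational(1, 2)))), -14) = Add(588, Mul(42, Pow(2, Rational(1, 2))))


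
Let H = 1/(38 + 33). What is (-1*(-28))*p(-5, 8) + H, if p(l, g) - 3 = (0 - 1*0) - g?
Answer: -9939/71 ≈ -139.99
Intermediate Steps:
p(l, g) = 3 - g (p(l, g) = 3 + ((0 - 1*0) - g) = 3 + ((0 + 0) - g) = 3 + (0 - g) = 3 - g)
H = 1/71 ≈ 0.014085
(-1*(-28))*p(-5, 8) + H = (-1*(-28))*(3 - 1*8) + 1/71 = 28*(3 - 8) + 1/71 = 28*(-5) + 1/71 = -140 + 1/71 = -9939/71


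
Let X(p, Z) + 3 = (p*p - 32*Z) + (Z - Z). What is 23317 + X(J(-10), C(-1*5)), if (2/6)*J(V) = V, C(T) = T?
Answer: 24374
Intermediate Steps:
J(V) = 3*V
X(p, Z) = -3 + p**2 - 32*Z (X(p, Z) = -3 + ((p*p - 32*Z) + (Z - Z)) = -3 + ((p**2 - 32*Z) + 0) = -3 + (p**2 - 32*Z) = -3 + p**2 - 32*Z)
23317 + X(J(-10), C(-1*5)) = 23317 + (-3 + (3*(-10))**2 - (-32)*5) = 23317 + (-3 + (-30)**2 - 32*(-5)) = 23317 + (-3 + 900 + 160) = 23317 + 1057 = 24374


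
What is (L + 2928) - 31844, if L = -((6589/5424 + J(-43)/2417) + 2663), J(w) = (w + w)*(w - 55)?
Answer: -414056265917/13109808 ≈ -31584.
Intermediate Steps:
J(w) = 2*w*(-55 + w) (J(w) = (2*w)*(-55 + w) = 2*w*(-55 + w))
L = -34973057789/13109808 (L = -((6589/5424 + (2*(-43)*(-55 - 43))/2417) + 2663) = -((6589*(1/5424) + (2*(-43)*(-98))*(1/2417)) + 2663) = -((6589/5424 + 8428*(1/2417)) + 2663) = -((6589/5424 + 8428/2417) + 2663) = -(61639085/13109808 + 2663) = -1*34973057789/13109808 = -34973057789/13109808 ≈ -2667.7)
(L + 2928) - 31844 = (-34973057789/13109808 + 2928) - 31844 = 3412460035/13109808 - 31844 = -414056265917/13109808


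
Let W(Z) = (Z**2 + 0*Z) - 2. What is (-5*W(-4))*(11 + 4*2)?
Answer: -1330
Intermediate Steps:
W(Z) = -2 + Z**2 (W(Z) = (Z**2 + 0) - 2 = Z**2 - 2 = -2 + Z**2)
(-5*W(-4))*(11 + 4*2) = (-5*(-2 + (-4)**2))*(11 + 4*2) = (-5*(-2 + 16))*(11 + 8) = -5*14*19 = -70*19 = -1330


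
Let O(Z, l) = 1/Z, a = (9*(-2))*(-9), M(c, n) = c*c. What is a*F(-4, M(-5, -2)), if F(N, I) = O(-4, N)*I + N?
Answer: -3321/2 ≈ -1660.5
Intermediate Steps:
M(c, n) = c**2
a = 162 (a = -18*(-9) = 162)
F(N, I) = N - I/4 (F(N, I) = I/(-4) + N = -I/4 + N = N - I/4)
a*F(-4, M(-5, -2)) = 162*(-4 - 1/4*(-5)**2) = 162*(-4 - 1/4*25) = 162*(-4 - 25/4) = 162*(-41/4) = -3321/2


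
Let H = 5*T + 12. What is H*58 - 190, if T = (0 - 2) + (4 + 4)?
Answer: 2246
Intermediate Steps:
T = 6 (T = -2 + 8 = 6)
H = 42 (H = 5*6 + 12 = 30 + 12 = 42)
H*58 - 190 = 42*58 - 190 = 2436 - 190 = 2246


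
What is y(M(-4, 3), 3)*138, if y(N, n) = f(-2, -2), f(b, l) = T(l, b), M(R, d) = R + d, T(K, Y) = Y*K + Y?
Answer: 276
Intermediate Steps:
T(K, Y) = Y + K*Y (T(K, Y) = K*Y + Y = Y + K*Y)
f(b, l) = b*(1 + l)
y(N, n) = 2 (y(N, n) = -2*(1 - 2) = -2*(-1) = 2)
y(M(-4, 3), 3)*138 = 2*138 = 276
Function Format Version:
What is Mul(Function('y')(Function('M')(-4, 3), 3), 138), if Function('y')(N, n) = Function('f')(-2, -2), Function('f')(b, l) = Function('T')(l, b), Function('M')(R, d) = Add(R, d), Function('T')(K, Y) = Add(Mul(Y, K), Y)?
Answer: 276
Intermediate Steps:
Function('T')(K, Y) = Add(Y, Mul(K, Y)) (Function('T')(K, Y) = Add(Mul(K, Y), Y) = Add(Y, Mul(K, Y)))
Function('f')(b, l) = Mul(b, Add(1, l))
Function('y')(N, n) = 2 (Function('y')(N, n) = Mul(-2, Add(1, -2)) = Mul(-2, -1) = 2)
Mul(Function('y')(Function('M')(-4, 3), 3), 138) = Mul(2, 138) = 276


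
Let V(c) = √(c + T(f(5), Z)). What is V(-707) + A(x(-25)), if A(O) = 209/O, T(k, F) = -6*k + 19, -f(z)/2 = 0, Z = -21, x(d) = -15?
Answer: -209/15 + 4*I*√43 ≈ -13.933 + 26.23*I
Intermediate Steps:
f(z) = 0 (f(z) = -2*0 = 0)
T(k, F) = 19 - 6*k
V(c) = √(19 + c) (V(c) = √(c + (19 - 6*0)) = √(c + (19 + 0)) = √(c + 19) = √(19 + c))
V(-707) + A(x(-25)) = √(19 - 707) + 209/(-15) = √(-688) + 209*(-1/15) = 4*I*√43 - 209/15 = -209/15 + 4*I*√43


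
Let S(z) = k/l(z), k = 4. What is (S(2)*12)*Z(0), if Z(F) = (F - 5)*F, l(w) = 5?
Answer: 0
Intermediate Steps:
Z(F) = F*(-5 + F) (Z(F) = (-5 + F)*F = F*(-5 + F))
S(z) = ⅘ (S(z) = 4/5 = 4*(⅕) = ⅘)
(S(2)*12)*Z(0) = ((⅘)*12)*(0*(-5 + 0)) = 48*(0*(-5))/5 = (48/5)*0 = 0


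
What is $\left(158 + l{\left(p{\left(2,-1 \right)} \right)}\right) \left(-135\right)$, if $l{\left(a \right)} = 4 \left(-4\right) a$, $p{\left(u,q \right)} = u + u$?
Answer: $-12690$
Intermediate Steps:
$p{\left(u,q \right)} = 2 u$
$l{\left(a \right)} = - 16 a$
$\left(158 + l{\left(p{\left(2,-1 \right)} \right)}\right) \left(-135\right) = \left(158 - 16 \cdot 2 \cdot 2\right) \left(-135\right) = \left(158 - 64\right) \left(-135\right) = 94 \left(-135\right) = -12690$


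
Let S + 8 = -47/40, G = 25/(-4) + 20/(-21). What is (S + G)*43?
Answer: -591551/840 ≈ -704.23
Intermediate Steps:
G = -605/84 (G = 25*(-¼) + 20*(-1/21) = -25/4 - 20/21 = -605/84 ≈ -7.2024)
S = -367/40 (S = -8 - 47/40 = -367/40 ≈ -9.1750)
(S + G)*43 = (-367/40 - 605/84)*43 = -13757/840*43 = -591551/840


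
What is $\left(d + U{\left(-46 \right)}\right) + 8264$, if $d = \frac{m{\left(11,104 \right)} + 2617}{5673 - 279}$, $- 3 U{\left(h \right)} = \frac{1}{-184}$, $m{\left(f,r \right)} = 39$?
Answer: $\frac{4101238723}{496248} \approx 8264.5$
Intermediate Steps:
$U{\left(h \right)} = \frac{1}{552}$ ($U{\left(h \right)} = - \frac{1}{3 \left(-184\right)} = \left(- \frac{1}{3}\right) \left(- \frac{1}{184}\right) = \frac{1}{552}$)
$d = \frac{1328}{2697}$ ($d = \frac{39 + 2617}{5673 - 279} = \frac{2656}{5394} = 2656 \cdot \frac{1}{5394} = \frac{1328}{2697} \approx 0.4924$)
$\left(d + U{\left(-46 \right)}\right) + 8264 = \left(\frac{1328}{2697} + \frac{1}{552}\right) + 8264 = \frac{245251}{496248} + 8264 = \frac{4101238723}{496248}$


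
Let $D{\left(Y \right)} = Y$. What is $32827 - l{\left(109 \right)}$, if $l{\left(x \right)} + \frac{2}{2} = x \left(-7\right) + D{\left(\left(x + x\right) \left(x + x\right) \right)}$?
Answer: $-13933$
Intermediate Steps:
$l{\left(x \right)} = -1 - 7 x + 4 x^{2}$ ($l{\left(x \right)} = -1 + \left(x \left(-7\right) + \left(x + x\right) \left(x + x\right)\right) = -1 - \left(7 x - 2 x 2 x\right) = -1 + \left(- 7 x + 4 x^{2}\right) = -1 - 7 x + 4 x^{2}$)
$32827 - l{\left(109 \right)} = 32827 - \left(-1 - 763 + 4 \cdot 109^{2}\right) = 32827 - \left(-1 - 763 + 4 \cdot 11881\right) = 32827 - \left(-1 - 763 + 47524\right) = 32827 - 46760 = -13933$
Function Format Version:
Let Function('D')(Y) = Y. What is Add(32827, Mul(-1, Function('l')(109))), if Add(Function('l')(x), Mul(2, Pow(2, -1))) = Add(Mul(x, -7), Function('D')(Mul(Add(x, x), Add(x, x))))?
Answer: -13933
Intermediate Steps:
Function('l')(x) = Add(-1, Mul(-7, x), Mul(4, Pow(x, 2))) (Function('l')(x) = Add(-1, Add(Mul(x, -7), Mul(Add(x, x), Add(x, x)))) = Add(-1, Add(Mul(-7, x), Mul(Mul(2, x), Mul(2, x)))) = Add(-1, Add(Mul(-7, x), Mul(4, Pow(x, 2)))) = Add(-1, Mul(-7, x), Mul(4, Pow(x, 2))))
Add(32827, Mul(-1, Function('l')(109))) = Add(32827, Mul(-1, Add(-1, Mul(-7, 109), Mul(4, Pow(109, 2))))) = Add(32827, Mul(-1, Add(-1, -763, Mul(4, 11881)))) = Add(32827, Mul(-1, Add(-1, -763, 47524))) = Add(32827, Mul(-1, 46760)) = Add(32827, -46760) = -13933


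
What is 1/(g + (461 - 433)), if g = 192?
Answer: 1/220 ≈ 0.0045455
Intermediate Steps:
1/(g + (461 - 433)) = 1/(192 + (461 - 433)) = 1/(192 + 28) = 1/220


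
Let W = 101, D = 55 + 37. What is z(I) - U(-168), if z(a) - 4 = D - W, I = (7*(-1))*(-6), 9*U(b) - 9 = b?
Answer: 38/3 ≈ 12.667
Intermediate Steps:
D = 92
U(b) = 1 + b/9
I = 42 (I = -7*(-6) = 42)
z(a) = -5 (z(a) = 4 + (92 - 1*101) = 4 + (92 - 101) = 4 - 9 = -5)
z(I) - U(-168) = -5 - (1 + (⅑)*(-168)) = -5 - (1 - 56/3) = -5 - 1*(-53/3) = -5 + 53/3 = 38/3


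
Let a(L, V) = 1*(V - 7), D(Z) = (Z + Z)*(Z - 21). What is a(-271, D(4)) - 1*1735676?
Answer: -1735819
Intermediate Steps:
D(Z) = 2*Z*(-21 + Z) (D(Z) = (2*Z)*(-21 + Z) = 2*Z*(-21 + Z))
a(L, V) = -7 + V (a(L, V) = 1*(-7 + V) = -7 + V)
a(-271, D(4)) - 1*1735676 = (-7 + 2*4*(-21 + 4)) - 1*1735676 = (-7 + 2*4*(-17)) - 1735676 = (-7 - 136) - 1735676 = -143 - 1735676 = -1735819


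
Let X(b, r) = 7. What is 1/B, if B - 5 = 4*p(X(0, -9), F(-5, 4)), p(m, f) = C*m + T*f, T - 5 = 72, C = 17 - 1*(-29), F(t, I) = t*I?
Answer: -1/4867 ≈ -0.00020547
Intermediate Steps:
F(t, I) = I*t
C = 46 (C = 17 + 29 = 46)
T = 77 (T = 5 + 72 = 77)
p(m, f) = 46*m + 77*f
B = -4867 (B = 5 + 4*(46*7 + 77*(4*(-5))) = 5 + 4*(322 + 77*(-20)) = 5 + 4*(322 - 1540) = 5 + 4*(-1218) = 5 - 4872 = -4867)
1/B = 1/(-4867) = -1/4867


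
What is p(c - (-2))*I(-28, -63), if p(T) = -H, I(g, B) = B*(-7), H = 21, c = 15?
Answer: -9261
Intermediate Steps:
I(g, B) = -7*B
p(T) = -21 (p(T) = -1*21 = -21)
p(c - (-2))*I(-28, -63) = -(-147)*(-63) = -21*441 = -9261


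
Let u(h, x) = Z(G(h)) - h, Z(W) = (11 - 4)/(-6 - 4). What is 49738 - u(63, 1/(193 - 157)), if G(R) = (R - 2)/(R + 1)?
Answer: 498017/10 ≈ 49802.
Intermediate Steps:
G(R) = (-2 + R)/(1 + R)
Z(W) = -7/10 (Z(W) = 7/(-10) = 7*(-1/10) = -7/10)
u(h, x) = -7/10 - h
49738 - u(63, 1/(193 - 157)) = 49738 - (-7/10 - 1*63) = 49738 - (-7/10 - 63) = 49738 - 1*(-637/10) = 49738 + 637/10 = 498017/10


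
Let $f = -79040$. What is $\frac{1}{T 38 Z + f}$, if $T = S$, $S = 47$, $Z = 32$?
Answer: $- \frac{1}{21888} \approx -4.5687 \cdot 10^{-5}$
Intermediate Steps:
$T = 47$
$\frac{1}{T 38 Z + f} = \frac{1}{47 \cdot 38 \cdot 32 - 79040} = \frac{1}{1786 \cdot 32 - 79040} = \frac{1}{57152 - 79040} = \frac{1}{-21888} = - \frac{1}{21888}$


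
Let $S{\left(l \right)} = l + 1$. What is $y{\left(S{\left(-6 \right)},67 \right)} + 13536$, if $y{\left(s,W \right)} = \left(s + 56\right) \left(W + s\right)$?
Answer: $16698$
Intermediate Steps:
$S{\left(l \right)} = 1 + l$
$y{\left(s,W \right)} = \left(56 + s\right) \left(W + s\right)$
$y{\left(S{\left(-6 \right)},67 \right)} + 13536 = \left(\left(1 - 6\right)^{2} + 56 \cdot 67 + 56 \left(1 - 6\right) + 67 \left(1 - 6\right)\right) + 13536 = \left(\left(-5\right)^{2} + 3752 + 56 \left(-5\right) + 67 \left(-5\right)\right) + 13536 = \left(25 + 3752 - 280 - 335\right) + 13536 = 3162 + 13536 = 16698$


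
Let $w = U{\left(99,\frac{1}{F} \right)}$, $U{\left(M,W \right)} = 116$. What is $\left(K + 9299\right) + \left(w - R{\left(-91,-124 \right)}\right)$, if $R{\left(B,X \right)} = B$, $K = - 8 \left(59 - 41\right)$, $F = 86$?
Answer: $9362$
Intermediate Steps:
$w = 116$
$K = -144$ ($K = \left(-8\right) 18 = -144$)
$\left(K + 9299\right) + \left(w - R{\left(-91,-124 \right)}\right) = \left(-144 + 9299\right) + \left(116 - -91\right) = 9155 + \left(116 + 91\right) = 9155 + 207 = 9362$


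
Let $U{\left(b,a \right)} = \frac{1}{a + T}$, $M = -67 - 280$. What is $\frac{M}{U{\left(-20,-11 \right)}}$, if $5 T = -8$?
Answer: $\frac{21861}{5} \approx 4372.2$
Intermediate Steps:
$T = - \frac{8}{5}$ ($T = \frac{1}{5} \left(-8\right) = - \frac{8}{5} \approx -1.6$)
$M = -347$ ($M = -67 - 280 = -347$)
$U{\left(b,a \right)} = \frac{1}{- \frac{8}{5} + a}$ ($U{\left(b,a \right)} = \frac{1}{a - \frac{8}{5}} = \frac{1}{- \frac{8}{5} + a}$)
$\frac{M}{U{\left(-20,-11 \right)}} = - \frac{347}{5 \frac{1}{-8 + 5 \left(-11\right)}} = - \frac{347}{5 \frac{1}{-8 - 55}} = - \frac{347}{5 \frac{1}{-63}} = - \frac{347}{5 \left(- \frac{1}{63}\right)} = - \frac{347}{- \frac{5}{63}} = \left(-347\right) \left(- \frac{63}{5}\right) = \frac{21861}{5}$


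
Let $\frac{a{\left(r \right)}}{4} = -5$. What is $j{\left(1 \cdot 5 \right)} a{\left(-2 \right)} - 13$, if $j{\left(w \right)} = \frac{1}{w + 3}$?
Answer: $- \frac{31}{2} \approx -15.5$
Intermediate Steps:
$a{\left(r \right)} = -20$ ($a{\left(r \right)} = 4 \left(-5\right) = -20$)
$j{\left(w \right)} = \frac{1}{3 + w}$
$j{\left(1 \cdot 5 \right)} a{\left(-2 \right)} - 13 = \frac{1}{3 + 1 \cdot 5} \left(-20\right) - 13 = \frac{1}{3 + 5} \left(-20\right) - 13 = \frac{1}{8} \left(-20\right) - 13 = - \frac{5}{2} - 13 = - \frac{31}{2}$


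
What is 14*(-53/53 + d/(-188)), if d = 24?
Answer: -742/47 ≈ -15.787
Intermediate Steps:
14*(-53/53 + d/(-188)) = 14*(-53/53 + 24/(-188)) = 14*(-53*1/53 + 24*(-1/188)) = 14*(-1 - 6/47) = 14*(-53/47) = -742/47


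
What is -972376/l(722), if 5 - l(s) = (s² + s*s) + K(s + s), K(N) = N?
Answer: 972376/1044007 ≈ 0.93139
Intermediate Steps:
l(s) = 5 - 2*s - 2*s² (l(s) = 5 - ((s² + s*s) + (s + s)) = 5 - ((s² + s²) + 2*s) = 5 - (2*s² + 2*s) = 5 - (2*s + 2*s²) = 5 + (-2*s - 2*s²) = 5 - 2*s - 2*s²)
-972376/l(722) = -972376/(5 - 2*722 - 2*722²) = -972376/(5 - 1444 - 2*521284) = -972376/(5 - 1444 - 1042568) = -972376/(-1044007) = -972376*(-1/1044007) = 972376/1044007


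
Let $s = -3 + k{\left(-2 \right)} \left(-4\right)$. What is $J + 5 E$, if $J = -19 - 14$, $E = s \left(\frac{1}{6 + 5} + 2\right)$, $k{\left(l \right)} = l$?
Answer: $\frac{212}{11} \approx 19.273$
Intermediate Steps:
$s = 5$ ($s = -3 - -8 = -3 + 8 = 5$)
$E = \frac{115}{11}$ ($E = 5 \left(\frac{1}{6 + 5} + 2\right) = 5 \left(\frac{1}{11} + 2\right) = 5 \cdot \frac{23}{11} = \frac{115}{11} \approx 10.455$)
$J = -33$ ($J = -19 - 14 = -33$)
$J + 5 E = -33 + 5 \cdot \frac{115}{11} = -33 + \frac{575}{11} = \frac{212}{11}$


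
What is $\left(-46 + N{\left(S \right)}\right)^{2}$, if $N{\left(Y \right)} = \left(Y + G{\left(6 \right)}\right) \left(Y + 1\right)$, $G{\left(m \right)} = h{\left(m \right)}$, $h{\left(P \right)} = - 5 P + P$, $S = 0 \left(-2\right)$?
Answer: $4900$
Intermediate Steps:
$S = 0$
$h{\left(P \right)} = - 4 P$
$G{\left(m \right)} = - 4 m$
$N{\left(Y \right)} = \left(1 + Y\right) \left(-24 + Y\right)$ ($N{\left(Y \right)} = \left(Y - 24\right) \left(Y + 1\right) = \left(Y - 24\right) \left(1 + Y\right) = \left(-24 + Y\right) \left(1 + Y\right) = \left(1 + Y\right) \left(-24 + Y\right)$)
$\left(-46 + N{\left(S \right)}\right)^{2} = \left(-46 - \left(24 - 0^{2}\right)\right)^{2} = \left(-46 + \left(-24 + 0 + 0\right)\right)^{2} = \left(-46 - 24\right)^{2} = \left(-70\right)^{2} = 4900$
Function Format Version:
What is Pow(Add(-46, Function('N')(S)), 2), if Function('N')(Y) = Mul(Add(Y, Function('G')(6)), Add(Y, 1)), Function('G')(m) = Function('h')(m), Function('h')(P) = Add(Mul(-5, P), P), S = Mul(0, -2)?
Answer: 4900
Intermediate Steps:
S = 0
Function('h')(P) = Mul(-4, P)
Function('G')(m) = Mul(-4, m)
Function('N')(Y) = Mul(Add(1, Y), Add(-24, Y)) (Function('N')(Y) = Mul(Add(Y, Mul(-4, 6)), Add(Y, 1)) = Mul(Add(Y, -24), Add(1, Y)) = Mul(Add(-24, Y), Add(1, Y)) = Mul(Add(1, Y), Add(-24, Y)))
Pow(Add(-46, Function('N')(S)), 2) = Pow(Add(-46, Add(-24, Pow(0, 2), Mul(-23, 0))), 2) = Pow(Add(-46, Add(-24, 0, 0)), 2) = Pow(Add(-46, -24), 2) = Pow(-70, 2) = 4900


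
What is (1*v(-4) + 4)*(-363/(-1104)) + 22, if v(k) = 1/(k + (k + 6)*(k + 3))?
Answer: 2233/96 ≈ 23.260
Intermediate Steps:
v(k) = 1/(k + (3 + k)*(6 + k)) (v(k) = 1/(k + (6 + k)*(3 + k)) = 1/(k + (3 + k)*(6 + k)))
(1*v(-4) + 4)*(-363/(-1104)) + 22 = (1/(18 + (-4)**2 + 10*(-4)) + 4)*(-363/(-1104)) + 22 = (1/(18 + 16 - 40) + 4)*(-363*(-1/1104)) + 22 = (1/(-6) + 4)*(121/368) + 22 = (1*(-1/6) + 4)*(121/368) + 22 = (-1/6 + 4)*(121/368) + 22 = (23/6)*(121/368) + 22 = 121/96 + 22 = 2233/96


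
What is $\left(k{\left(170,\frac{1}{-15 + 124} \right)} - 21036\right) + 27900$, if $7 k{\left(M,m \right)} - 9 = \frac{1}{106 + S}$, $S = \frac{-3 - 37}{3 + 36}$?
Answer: $\frac{196745397}{28658} \approx 6865.3$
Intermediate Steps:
$S = - \frac{40}{39} \approx -1.0256$
$k{\left(M,m \right)} = \frac{36885}{28658}$ ($k{\left(M,m \right)} = \frac{9}{7} + \frac{1}{7 \left(106 - \frac{40}{39}\right)} = \frac{9}{7} + \frac{1}{7 \cdot \frac{4094}{39}} = \frac{9}{7} + \frac{1}{7} \cdot \frac{39}{4094} = \frac{9}{7} + \frac{39}{28658} = \frac{36885}{28658}$)
$\left(k{\left(170,\frac{1}{-15 + 124} \right)} - 21036\right) + 27900 = \left(\frac{36885}{28658} - 21036\right) + 27900 = - \frac{602812803}{28658} + 27900 = \frac{196745397}{28658}$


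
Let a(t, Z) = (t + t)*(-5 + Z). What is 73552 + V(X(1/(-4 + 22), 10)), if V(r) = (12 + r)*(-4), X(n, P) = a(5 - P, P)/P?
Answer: 73524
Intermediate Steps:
a(t, Z) = 2*t*(-5 + Z) (a(t, Z) = (2*t)*(-5 + Z) = 2*t*(-5 + Z))
X(n, P) = 2*(-5 + P)*(5 - P)/P (X(n, P) = (2*(5 - P)*(-5 + P))/P = (2*(-5 + P)*(5 - P))/P = 2*(-5 + P)*(5 - P)/P)
V(r) = -48 - 4*r
73552 + V(X(1/(-4 + 22), 10)) = 73552 + (-48 - (-8)*(-5 + 10)²/10) = 73552 + (-48 - (-8)*5²/10) = 73552 + (-48 - (-8)*25/10) = 73552 + (-48 - 4*(-5)) = 73552 + (-48 + 20) = 73552 - 28 = 73524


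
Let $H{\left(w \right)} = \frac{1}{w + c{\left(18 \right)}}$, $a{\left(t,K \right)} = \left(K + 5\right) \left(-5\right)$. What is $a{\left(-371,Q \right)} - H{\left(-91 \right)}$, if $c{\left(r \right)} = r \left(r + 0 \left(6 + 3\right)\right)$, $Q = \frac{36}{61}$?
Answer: $- \frac{397326}{14213} \approx -27.955$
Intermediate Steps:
$Q = \frac{36}{61}$ ($Q = 36 \cdot \frac{1}{61} = \frac{36}{61} \approx 0.59016$)
$a{\left(t,K \right)} = -25 - 5 K$ ($a{\left(t,K \right)} = \left(5 + K\right) \left(-5\right) = -25 - 5 K$)
$c{\left(r \right)} = r^{2}$ ($c{\left(r \right)} = r \left(r + 0 \cdot 9\right) = r \left(r + 0\right) = r r = r^{2}$)
$H{\left(w \right)} = \frac{1}{324 + w}$ ($H{\left(w \right)} = \frac{1}{w + 18^{2}} = \frac{1}{w + 324} = \frac{1}{324 + w}$)
$a{\left(-371,Q \right)} - H{\left(-91 \right)} = \left(-25 - \frac{180}{61}\right) - \frac{1}{324 - 91} = \left(-25 - \frac{180}{61}\right) - \frac{1}{233} = - \frac{1705}{61} - \frac{1}{233} = - \frac{397326}{14213}$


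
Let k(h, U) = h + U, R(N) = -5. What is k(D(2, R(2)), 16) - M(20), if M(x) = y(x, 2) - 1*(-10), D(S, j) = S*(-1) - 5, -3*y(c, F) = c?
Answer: 17/3 ≈ 5.6667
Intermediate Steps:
y(c, F) = -c/3
D(S, j) = -5 - S (D(S, j) = -S - 5 = -5 - S)
M(x) = 10 - x/3 (M(x) = -x/3 - 1*(-10) = -x/3 + 10 = 10 - x/3)
k(h, U) = U + h
k(D(2, R(2)), 16) - M(20) = (16 + (-5 - 1*2)) - (10 - ⅓*20) = (16 + (-5 - 2)) - (10 - 20/3) = (16 - 7) - 1*10/3 = 9 - 10/3 = 17/3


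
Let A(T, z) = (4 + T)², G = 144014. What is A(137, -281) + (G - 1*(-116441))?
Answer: 280336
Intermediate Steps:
A(137, -281) + (G - 1*(-116441)) = (4 + 137)² + (144014 - 1*(-116441)) = 141² + (144014 + 116441) = 19881 + 260455 = 280336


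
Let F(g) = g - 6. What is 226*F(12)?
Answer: 1356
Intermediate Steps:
F(g) = -6 + g
226*F(12) = 226*(-6 + 12) = 226*6 = 1356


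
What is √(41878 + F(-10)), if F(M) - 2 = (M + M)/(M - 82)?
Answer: √22154635/23 ≈ 204.65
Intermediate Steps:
F(M) = 2 + 2*M/(-82 + M) (F(M) = 2 + (M + M)/(M - 82) = 2 + (2*M)/(-82 + M) = 2 + 2*M/(-82 + M))
√(41878 + F(-10)) = √(41878 + 4*(-41 - 10)/(-82 - 10)) = √(41878 + 4*(-51)/(-92)) = √(41878 + 4*(-1/92)*(-51)) = √(41878 + 51/23) = √(963245/23) = √22154635/23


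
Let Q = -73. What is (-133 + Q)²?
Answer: 42436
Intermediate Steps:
(-133 + Q)² = (-133 - 73)² = (-206)² = 42436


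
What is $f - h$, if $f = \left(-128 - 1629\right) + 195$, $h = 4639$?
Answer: $-6201$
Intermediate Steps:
$f = -1562$ ($f = -1757 + 195 = -1562$)
$f - h = -1562 - 4639 = -6201$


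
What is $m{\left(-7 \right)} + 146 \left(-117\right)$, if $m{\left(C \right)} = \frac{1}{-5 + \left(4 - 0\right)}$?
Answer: $-17083$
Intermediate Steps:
$m{\left(C \right)} = -1$ ($m{\left(C \right)} = \frac{1}{-5 + \left(4 + 0\right)} = \frac{1}{-5 + 4} = \frac{1}{-1} = -1$)
$m{\left(-7 \right)} + 146 \left(-117\right) = -1 + 146 \left(-117\right) = -1 - 17082 = -17083$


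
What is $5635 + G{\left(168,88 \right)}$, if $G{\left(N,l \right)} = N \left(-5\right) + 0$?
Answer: $4795$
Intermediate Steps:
$G{\left(N,l \right)} = - 5 N$ ($G{\left(N,l \right)} = - 5 N + 0 = - 5 N$)
$5635 + G{\left(168,88 \right)} = 5635 - 840 = 4795$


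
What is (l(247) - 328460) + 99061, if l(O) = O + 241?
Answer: -228911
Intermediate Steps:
l(O) = 241 + O
(l(247) - 328460) + 99061 = ((241 + 247) - 328460) + 99061 = (488 - 328460) + 99061 = -327972 + 99061 = -228911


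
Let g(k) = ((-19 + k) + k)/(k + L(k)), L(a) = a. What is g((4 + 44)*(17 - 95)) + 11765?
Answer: 88103827/7488 ≈ 11766.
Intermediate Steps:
g(k) = (-19 + 2*k)/(2*k) (g(k) = ((-19 + k) + k)/(k + k) = (-19 + 2*k)/((2*k)) = (-19 + 2*k)*(1/(2*k)) = (-19 + 2*k)/(2*k))
g((4 + 44)*(17 - 95)) + 11765 = (-19/2 + (4 + 44)*(17 - 95))/(((4 + 44)*(17 - 95))) + 11765 = (-19/2 + 48*(-78))/((48*(-78))) + 11765 = (-19/2 - 3744)/(-3744) + 11765 = -1/3744*(-7507/2) + 11765 = 7507/7488 + 11765 = 88103827/7488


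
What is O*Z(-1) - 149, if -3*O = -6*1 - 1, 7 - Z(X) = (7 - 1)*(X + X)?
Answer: -314/3 ≈ -104.67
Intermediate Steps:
Z(X) = 7 - 12*X (Z(X) = 7 - (7 - 1)*(X + X) = 7 - 6*2*X = 7 - 12*X)
O = 7/3 (O = -(-6*1 - 1)/3 = -(-6 - 1)/3 = -1/3*(-7) = 7/3 ≈ 2.3333)
O*Z(-1) - 149 = 7*(7 - 12*(-1))/3 - 149 = 7*(7 + 12)/3 - 149 = (7/3)*19 - 149 = 133/3 - 149 = -314/3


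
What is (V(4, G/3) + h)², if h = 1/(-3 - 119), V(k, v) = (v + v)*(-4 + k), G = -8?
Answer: 1/14884 ≈ 6.7186e-5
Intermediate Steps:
V(k, v) = 2*v*(-4 + k) (V(k, v) = (2*v)*(-4 + k) = 2*v*(-4 + k))
h = -1/122 (h = 1/(-122) = -1/122 ≈ -0.0081967)
(V(4, G/3) + h)² = (2*(-8/3)*(-4 + 4) - 1/122)² = (2*(-8*⅓)*0 - 1/122)² = (2*(-8/3)*0 - 1/122)² = (0 - 1/122)² = (-1/122)² = 1/14884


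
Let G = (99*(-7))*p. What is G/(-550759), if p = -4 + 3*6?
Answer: 882/50069 ≈ 0.017616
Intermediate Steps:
p = 14 (p = -4 + 18 = 14)
G = -9702 (G = (99*(-7))*14 = -693*14 = -9702)
G/(-550759) = -9702/(-550759) = -9702*(-1/550759) = 882/50069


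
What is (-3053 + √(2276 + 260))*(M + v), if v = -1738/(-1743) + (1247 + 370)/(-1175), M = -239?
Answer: 1496746243568/2048025 - 980508512*√634/2048025 ≈ 7.1877e+5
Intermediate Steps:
v = -776281/2048025 (v = -1738*(-1/1743) + 1617*(-1/1175) = 1738/1743 - 1617/1175 = -776281/2048025 ≈ -0.37904)
(-3053 + √(2276 + 260))*(M + v) = (-3053 + √(2276 + 260))*(-239 - 776281/2048025) = (-3053 + √2536)*(-490254256/2048025) = (-3053 + 2*√634)*(-490254256/2048025) = 1496746243568/2048025 - 980508512*√634/2048025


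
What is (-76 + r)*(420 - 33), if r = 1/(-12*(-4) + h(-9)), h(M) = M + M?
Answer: -293991/10 ≈ -29399.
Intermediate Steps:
h(M) = 2*M
r = 1/30 (r = 1/(-12*(-4) + 2*(-9)) = 1/(48 - 18) = 1/30 ≈ 0.033333)
(-76 + r)*(420 - 33) = (-76 + 1/30)*(420 - 33) = -2279/30*387 = -293991/10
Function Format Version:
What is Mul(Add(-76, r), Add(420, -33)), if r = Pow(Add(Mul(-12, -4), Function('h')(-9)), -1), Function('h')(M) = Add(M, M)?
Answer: Rational(-293991, 10) ≈ -29399.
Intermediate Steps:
Function('h')(M) = Mul(2, M)
r = Rational(1, 30) (r = Pow(Add(Mul(-12, -4), Mul(2, -9)), -1) = Pow(Add(48, -18), -1) = Pow(30, -1) = Rational(1, 30) ≈ 0.033333)
Mul(Add(-76, r), Add(420, -33)) = Mul(Add(-76, Rational(1, 30)), Add(420, -33)) = Mul(Rational(-2279, 30), 387) = Rational(-293991, 10)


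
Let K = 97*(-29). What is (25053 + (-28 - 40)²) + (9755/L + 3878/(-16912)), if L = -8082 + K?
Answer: 78113788673/2632232 ≈ 29676.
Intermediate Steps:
K = -2813
L = -10895 (L = -8082 - 2813 = -10895)
(25053 + (-28 - 40)²) + (9755/L + 3878/(-16912)) = (25053 + (-28 - 40)²) + (9755/(-10895) + 3878/(-16912)) = (25053 + (-68)²) + (9755*(-1/10895) + 3878*(-1/16912)) = (25053 + 4624) + (-1951/2179 - 277/1208) = 29677 - 2960391/2632232 = 78113788673/2632232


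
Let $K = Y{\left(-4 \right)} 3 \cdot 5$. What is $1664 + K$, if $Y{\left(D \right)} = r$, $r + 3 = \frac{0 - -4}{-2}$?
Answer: $1589$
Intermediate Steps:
$r = -5$ ($r = -3 + \frac{0 - -4}{-2} = -3 + \left(0 + 4\right) \left(- \frac{1}{2}\right) = -3 + 4 \left(- \frac{1}{2}\right) = -3 - 2 = -5$)
$Y{\left(D \right)} = -5$
$K = -75$ ($K = \left(-5\right) 3 \cdot 5 = \left(-15\right) 5 = -75$)
$1664 + K = 1664 - 75 = 1589$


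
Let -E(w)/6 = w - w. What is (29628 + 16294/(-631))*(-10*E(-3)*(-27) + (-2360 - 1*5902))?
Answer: -154325683188/631 ≈ -2.4457e+8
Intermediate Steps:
E(w) = 0 (E(w) = -6*(w - w) = -6*0 = 0)
(29628 + 16294/(-631))*(-10*E(-3)*(-27) + (-2360 - 1*5902)) = (29628 + 16294/(-631))*(-10*0*(-27) + (-2360 - 1*5902)) = (29628 + 16294*(-1/631))*(0*(-27) + (-2360 - 5902)) = (29628 - 16294/631)*(0 - 8262) = (18678974/631)*(-8262) = -154325683188/631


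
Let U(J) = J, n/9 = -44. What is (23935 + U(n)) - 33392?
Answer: -9853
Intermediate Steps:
n = -396 (n = 9*(-44) = -396)
(23935 + U(n)) - 33392 = (23935 - 396) - 33392 = 23539 - 33392 = -9853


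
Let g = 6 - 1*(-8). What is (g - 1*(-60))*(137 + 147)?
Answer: 21016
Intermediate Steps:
g = 14 (g = 6 + 8 = 14)
(g - 1*(-60))*(137 + 147) = (14 - 1*(-60))*(137 + 147) = (14 + 60)*284 = 74*284 = 21016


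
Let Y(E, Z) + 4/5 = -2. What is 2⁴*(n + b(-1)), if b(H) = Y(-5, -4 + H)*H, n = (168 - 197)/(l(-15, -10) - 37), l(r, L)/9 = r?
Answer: 10212/215 ≈ 47.498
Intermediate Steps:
l(r, L) = 9*r
Y(E, Z) = -14/5 (Y(E, Z) = -⅘ - 2 = -14/5)
n = 29/172 (n = (168 - 197)/(9*(-15) - 37) = -29/(-135 - 37) = -29/(-172) = -29*(-1/172) = 29/172 ≈ 0.16860)
b(H) = -14*H/5
2⁴*(n + b(-1)) = 2⁴*(29/172 - 14/5*(-1)) = 16*(29/172 + 14/5) = 16*(2553/860) = 10212/215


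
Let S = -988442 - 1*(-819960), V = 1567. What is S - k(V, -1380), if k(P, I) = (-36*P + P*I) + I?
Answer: 2051770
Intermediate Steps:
k(P, I) = I - 36*P + I*P (k(P, I) = (-36*P + I*P) + I = I - 36*P + I*P)
S = -168482 (S = -988442 + 819960 = -168482)
S - k(V, -1380) = -168482 - (-1380 - 36*1567 - 1380*1567) = -168482 - (-1380 - 56412 - 2162460) = -168482 - 1*(-2220252) = -168482 + 2220252 = 2051770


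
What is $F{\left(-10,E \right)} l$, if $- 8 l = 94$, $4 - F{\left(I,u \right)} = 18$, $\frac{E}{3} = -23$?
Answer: $\frac{329}{2} \approx 164.5$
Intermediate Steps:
$E = -69$ ($E = 3 \left(-23\right) = -69$)
$F{\left(I,u \right)} = -14$ ($F{\left(I,u \right)} = 4 - 18 = -14$)
$l = - \frac{47}{4}$ ($l = \left(- \frac{1}{8}\right) 94 = - \frac{47}{4} \approx -11.75$)
$F{\left(-10,E \right)} l = \left(-14\right) \left(- \frac{47}{4}\right) = \frac{329}{2}$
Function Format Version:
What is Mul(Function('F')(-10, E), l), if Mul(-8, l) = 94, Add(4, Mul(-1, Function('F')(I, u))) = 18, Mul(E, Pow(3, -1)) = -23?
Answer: Rational(329, 2) ≈ 164.50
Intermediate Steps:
E = -69 (E = Mul(3, -23) = -69)
Function('F')(I, u) = -14 (Function('F')(I, u) = Add(4, Mul(-1, 18)) = Add(4, -18) = -14)
l = Rational(-47, 4) (l = Mul(Rational(-1, 8), 94) = Rational(-47, 4) ≈ -11.750)
Mul(Function('F')(-10, E), l) = Mul(-14, Rational(-47, 4)) = Rational(329, 2)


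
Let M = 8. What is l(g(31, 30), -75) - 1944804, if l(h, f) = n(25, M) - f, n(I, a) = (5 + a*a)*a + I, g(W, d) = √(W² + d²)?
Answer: -1944152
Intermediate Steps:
n(I, a) = I + a*(5 + a²) (n(I, a) = (5 + a²)*a + I = a*(5 + a²) + I = I + a*(5 + a²))
l(h, f) = 577 - f (l(h, f) = (25 + 8³ + 5*8) - f = (25 + 512 + 40) - f = 577 - f)
l(g(31, 30), -75) - 1944804 = (577 - 1*(-75)) - 1944804 = (577 + 75) - 1944804 = 652 - 1944804 = -1944152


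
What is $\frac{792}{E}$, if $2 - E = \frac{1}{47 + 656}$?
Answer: $\frac{556776}{1405} \approx 396.28$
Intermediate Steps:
$E = \frac{1405}{703}$ ($E = 2 - \frac{1}{47 + 656} = 2 - \frac{1}{703} = \frac{1405}{703} \approx 1.9986$)
$\frac{792}{E} = \frac{792}{\frac{1405}{703}} = 792 \cdot \frac{703}{1405} = \frac{556776}{1405}$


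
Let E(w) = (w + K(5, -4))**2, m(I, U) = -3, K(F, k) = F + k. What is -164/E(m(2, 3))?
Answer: -41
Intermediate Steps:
E(w) = (1 + w)**2 (E(w) = (w + (5 - 4))**2 = (w + 1)**2 = (1 + w)**2)
-164/E(m(2, 3)) = -164/(1 - 3)**2 = -164/((-2)**2) = -164/4 = -164*1/4 = -41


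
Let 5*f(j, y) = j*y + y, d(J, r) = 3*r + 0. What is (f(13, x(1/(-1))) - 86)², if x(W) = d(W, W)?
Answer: 222784/25 ≈ 8911.4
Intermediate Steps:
d(J, r) = 3*r
x(W) = 3*W
f(j, y) = y/5 + j*y/5 (f(j, y) = (j*y + y)/5 = (y + j*y)/5 = y/5 + j*y/5)
(f(13, x(1/(-1))) - 86)² = ((3/(-1))*(1 + 13)/5 - 86)² = ((⅕)*(3*(-1))*14 - 86)² = ((⅕)*(-3)*14 - 86)² = (-42/5 - 86)² = (-472/5)² = 222784/25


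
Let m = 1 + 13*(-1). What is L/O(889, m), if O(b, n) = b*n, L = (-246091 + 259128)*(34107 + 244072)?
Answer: -3626619623/10668 ≈ -3.3995e+5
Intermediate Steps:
L = 3626619623 (L = 13037*278179 = 3626619623)
m = -12 (m = 1 - 13 = -12)
L/O(889, m) = 3626619623/((889*(-12))) = 3626619623/(-10668) = 3626619623*(-1/10668) = -3626619623/10668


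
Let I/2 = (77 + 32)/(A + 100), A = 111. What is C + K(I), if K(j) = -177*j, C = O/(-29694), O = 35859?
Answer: -384446311/2088478 ≈ -184.08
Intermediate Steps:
C = -11953/9898 (C = 35859/(-29694) = 35859*(-1/29694) = -11953/9898 ≈ -1.2076)
I = 218/211 (I = 2*((77 + 32)/(111 + 100)) = 2*(109/211) = 218/211 ≈ 1.0332)
C + K(I) = -11953/9898 - 177*218/211 = -11953/9898 - 38586/211 = -384446311/2088478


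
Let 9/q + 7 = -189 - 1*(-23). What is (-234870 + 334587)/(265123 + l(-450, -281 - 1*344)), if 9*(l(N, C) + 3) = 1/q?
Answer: 8077077/21474547 ≈ 0.37612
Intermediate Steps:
q = -9/173 (q = 9/(-7 + (-189 - 1*(-23))) = 9/(-7 + (-189 + 23)) = 9/(-7 - 166) = 9/(-173) = 9*(-1/173) = -9/173 ≈ -0.052023)
l(N, C) = -416/81 (l(N, C) = -3 + 1/(9*(-9/173)) = -3 + (1/9)*(-173/9) = -3 - 173/81 = -416/81)
(-234870 + 334587)/(265123 + l(-450, -281 - 1*344)) = (-234870 + 334587)/(265123 - 416/81) = 99717/(21474547/81) = 99717*(81/21474547) = 8077077/21474547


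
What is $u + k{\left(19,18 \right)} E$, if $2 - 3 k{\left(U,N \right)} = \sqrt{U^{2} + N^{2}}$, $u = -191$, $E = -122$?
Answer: $- \frac{817}{3} + \frac{122 \sqrt{685}}{3} \approx 792.02$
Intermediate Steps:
$k{\left(U,N \right)} = \frac{2}{3} - \frac{\sqrt{N^{2} + U^{2}}}{3}$ ($k{\left(U,N \right)} = \frac{2}{3} - \frac{\sqrt{U^{2} + N^{2}}}{3} = \frac{2}{3} - \frac{\sqrt{N^{2} + U^{2}}}{3}$)
$u + k{\left(19,18 \right)} E = -191 + \left(\frac{2}{3} - \frac{\sqrt{18^{2} + 19^{2}}}{3}\right) \left(-122\right) = -191 + \left(\frac{2}{3} - \frac{\sqrt{324 + 361}}{3}\right) \left(-122\right) = -191 + \left(\frac{2}{3} - \frac{\sqrt{685}}{3}\right) \left(-122\right) = -191 - \left(\frac{244}{3} - \frac{122 \sqrt{685}}{3}\right) = - \frac{817}{3} + \frac{122 \sqrt{685}}{3}$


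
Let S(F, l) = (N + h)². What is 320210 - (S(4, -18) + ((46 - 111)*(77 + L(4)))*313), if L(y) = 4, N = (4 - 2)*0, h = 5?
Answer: 1968130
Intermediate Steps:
N = 0 (N = 2*0 = 0)
S(F, l) = 25 (S(F, l) = (0 + 5)² = 5² = 25)
320210 - (S(4, -18) + ((46 - 111)*(77 + L(4)))*313) = 320210 - (25 + ((46 - 111)*(77 + 4))*313) = 320210 - (25 - 65*81*313) = 320210 - (25 - 5265*313) = 320210 - (25 - 1647945) = 320210 - 1*(-1647920) = 320210 + 1647920 = 1968130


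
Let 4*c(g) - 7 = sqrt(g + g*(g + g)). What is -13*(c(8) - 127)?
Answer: 6513/4 - 13*sqrt(34)/2 ≈ 1590.3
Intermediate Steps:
c(g) = 7/4 + sqrt(g + 2*g**2)/4 (c(g) = 7/4 + sqrt(g + g*(g + g))/4 = 7/4 + sqrt(g + g*(2*g))/4 = 7/4 + sqrt(g + 2*g**2)/4)
-13*(c(8) - 127) = -13*((7/4 + sqrt(8*(1 + 2*8))/4) - 127) = -13*((7/4 + sqrt(8*(1 + 16))/4) - 127) = -13*((7/4 + sqrt(8*17)/4) - 127) = -13*((7/4 + sqrt(136)/4) - 127) = -13*((7/4 + (2*sqrt(34))/4) - 127) = -13*((7/4 + sqrt(34)/2) - 127) = -13*(-501/4 + sqrt(34)/2) = 6513/4 - 13*sqrt(34)/2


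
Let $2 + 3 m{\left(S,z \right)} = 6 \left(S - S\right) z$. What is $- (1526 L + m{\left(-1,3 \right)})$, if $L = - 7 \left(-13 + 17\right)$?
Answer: $\frac{128186}{3} \approx 42729.0$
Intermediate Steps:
$m{\left(S,z \right)} = - \frac{2}{3}$ ($m{\left(S,z \right)} = - \frac{2}{3} + \frac{6 \left(S - S\right) z}{3} = - \frac{2}{3} + \frac{6 \cdot 0 z}{3} = - \frac{2}{3} + \frac{0 z}{3} = - \frac{2}{3} + \frac{1}{3} \cdot 0 = - \frac{2}{3} + 0 = - \frac{2}{3}$)
$L = -28$ ($L = \left(-7\right) 4 = -28$)
$- (1526 L + m{\left(-1,3 \right)}) = - (1526 \left(-28\right) - \frac{2}{3}) = - (-42728 - \frac{2}{3}) = \left(-1\right) \left(- \frac{128186}{3}\right) = \frac{128186}{3}$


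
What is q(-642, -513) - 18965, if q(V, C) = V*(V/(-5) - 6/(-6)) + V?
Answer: -513409/5 ≈ -1.0268e+5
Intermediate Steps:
q(V, C) = V + V*(1 - V/5) (q(V, C) = V*(V*(-⅕) - 6*(-⅙)) + V = V*(-V/5 + 1) + V = V*(1 - V/5) + V = V + V*(1 - V/5))
q(-642, -513) - 18965 = (⅕)*(-642)*(10 - 1*(-642)) - 18965 = (⅕)*(-642)*(10 + 642) - 18965 = (⅕)*(-642)*652 - 18965 = -418584/5 - 18965 = -513409/5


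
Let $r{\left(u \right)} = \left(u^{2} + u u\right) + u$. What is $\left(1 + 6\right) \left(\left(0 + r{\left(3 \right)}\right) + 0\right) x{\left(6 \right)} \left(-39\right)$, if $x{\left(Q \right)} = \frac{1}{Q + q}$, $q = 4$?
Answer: $- \frac{5733}{10} \approx -573.3$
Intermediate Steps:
$r{\left(u \right)} = u + 2 u^{2}$ ($r{\left(u \right)} = \left(u^{2} + u^{2}\right) + u = 2 u^{2} + u = u + 2 u^{2}$)
$x{\left(Q \right)} = \frac{1}{4 + Q}$ ($x{\left(Q \right)} = \frac{1}{Q + 4} = \frac{1}{4 + Q}$)
$\left(1 + 6\right) \left(\left(0 + r{\left(3 \right)}\right) + 0\right) x{\left(6 \right)} \left(-39\right) = \frac{\left(1 + 6\right) \left(\left(0 + 3 \left(1 + 2 \cdot 3\right)\right) + 0\right)}{4 + 6} \left(-39\right) = \frac{7 \left(\left(0 + 3 \left(1 + 6\right)\right) + 0\right)}{10} \left(-39\right) = 7 \left(\left(0 + 3 \cdot 7\right) + 0\right) \frac{1}{10} \left(-39\right) = 7 \left(\left(0 + 21\right) + 0\right) \frac{1}{10} \left(-39\right) = 7 \left(21 + 0\right) \frac{1}{10} \left(-39\right) = 7 \cdot 21 \cdot \frac{1}{10} \left(-39\right) = 147 \cdot \frac{1}{10} \left(-39\right) = \frac{147}{10} \left(-39\right) = - \frac{5733}{10}$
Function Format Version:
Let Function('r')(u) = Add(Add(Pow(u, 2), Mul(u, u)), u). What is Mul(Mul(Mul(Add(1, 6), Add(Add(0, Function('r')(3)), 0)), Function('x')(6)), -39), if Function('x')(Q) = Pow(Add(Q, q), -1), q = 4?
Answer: Rational(-5733, 10) ≈ -573.30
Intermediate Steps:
Function('r')(u) = Add(u, Mul(2, Pow(u, 2))) (Function('r')(u) = Add(Add(Pow(u, 2), Pow(u, 2)), u) = Add(Mul(2, Pow(u, 2)), u) = Add(u, Mul(2, Pow(u, 2))))
Function('x')(Q) = Pow(Add(4, Q), -1) (Function('x')(Q) = Pow(Add(Q, 4), -1) = Pow(Add(4, Q), -1))
Mul(Mul(Mul(Add(1, 6), Add(Add(0, Function('r')(3)), 0)), Function('x')(6)), -39) = Mul(Mul(Mul(Add(1, 6), Add(Add(0, Mul(3, Add(1, Mul(2, 3)))), 0)), Pow(Add(4, 6), -1)), -39) = Mul(Mul(Mul(7, Add(Add(0, Mul(3, Add(1, 6))), 0)), Pow(10, -1)), -39) = Mul(Mul(Mul(7, Add(Add(0, Mul(3, 7)), 0)), Rational(1, 10)), -39) = Mul(Mul(Mul(7, Add(Add(0, 21), 0)), Rational(1, 10)), -39) = Mul(Mul(Mul(7, Add(21, 0)), Rational(1, 10)), -39) = Mul(Mul(Mul(7, 21), Rational(1, 10)), -39) = Mul(Mul(147, Rational(1, 10)), -39) = Mul(Rational(147, 10), -39) = Rational(-5733, 10)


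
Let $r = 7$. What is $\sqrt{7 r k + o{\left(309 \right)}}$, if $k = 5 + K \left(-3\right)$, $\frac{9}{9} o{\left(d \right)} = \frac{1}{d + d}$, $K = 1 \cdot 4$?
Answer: $\frac{i \sqrt{130999314}}{618} \approx 18.52 i$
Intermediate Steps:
$K = 4$
$o{\left(d \right)} = \frac{1}{2 d}$ ($o{\left(d \right)} = \frac{1}{d + d} = \frac{1}{2 d}$)
$k = -7$ ($k = 5 + 4 \left(-3\right) = 5 - 12 = -7$)
$\sqrt{7 r k + o{\left(309 \right)}} = \sqrt{7 \cdot 7 \left(-7\right) + \frac{1}{2 \cdot 309}} = \sqrt{49 \left(-7\right) + \frac{1}{2} \cdot \frac{1}{309}} = \sqrt{-343 + \frac{1}{618}} = \sqrt{- \frac{211973}{618}} = \frac{i \sqrt{130999314}}{618}$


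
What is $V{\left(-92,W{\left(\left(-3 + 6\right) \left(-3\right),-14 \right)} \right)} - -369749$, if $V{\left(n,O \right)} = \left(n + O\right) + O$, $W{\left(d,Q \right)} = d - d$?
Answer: $369657$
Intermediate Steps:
$W{\left(d,Q \right)} = 0$
$V{\left(n,O \right)} = n + 2 O$ ($V{\left(n,O \right)} = \left(O + n\right) + O = n + 2 O$)
$V{\left(-92,W{\left(\left(-3 + 6\right) \left(-3\right),-14 \right)} \right)} - -369749 = \left(-92 + 2 \cdot 0\right) - -369749 = \left(-92 + 0\right) + 369749 = -92 + 369749 = 369657$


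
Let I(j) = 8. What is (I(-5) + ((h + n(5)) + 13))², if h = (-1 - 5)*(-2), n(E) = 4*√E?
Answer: 1169 + 264*√5 ≈ 1759.3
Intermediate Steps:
h = 12 (h = -6*(-2) = 12)
(I(-5) + ((h + n(5)) + 13))² = (8 + ((12 + 4*√5) + 13))² = (8 + (25 + 4*√5))² = (33 + 4*√5)²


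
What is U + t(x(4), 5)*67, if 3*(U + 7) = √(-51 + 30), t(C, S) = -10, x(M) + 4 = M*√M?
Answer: -677 + I*√21/3 ≈ -677.0 + 1.5275*I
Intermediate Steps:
x(M) = -4 + M^(3/2) (x(M) = -4 + M*√M = -4 + M^(3/2))
U = -7 + I*√21/3 (U = -7 + √(-51 + 30)/3 = -7 + √(-21)/3 = -7 + (I*√21)/3 = -7 + I*√21/3 ≈ -7.0 + 1.5275*I)
U + t(x(4), 5)*67 = (-7 + I*√21/3) - 10*67 = (-7 + I*√21/3) - 670 = -677 + I*√21/3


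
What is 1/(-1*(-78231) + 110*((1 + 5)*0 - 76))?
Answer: 1/69871 ≈ 1.4312e-5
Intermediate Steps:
1/(-1*(-78231) + 110*((1 + 5)*0 - 76)) = 1/(78231 + 110*(6*0 - 76)) = 1/(78231 + 110*(0 - 76)) = 1/(78231 + 110*(-76)) = 1/(78231 - 8360) = 1/69871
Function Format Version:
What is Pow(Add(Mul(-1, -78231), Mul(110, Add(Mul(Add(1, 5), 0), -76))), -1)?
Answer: Rational(1, 69871) ≈ 1.4312e-5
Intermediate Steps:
Pow(Add(Mul(-1, -78231), Mul(110, Add(Mul(Add(1, 5), 0), -76))), -1) = Pow(Add(78231, Mul(110, Add(Mul(6, 0), -76))), -1) = Pow(Add(78231, Mul(110, Add(0, -76))), -1) = Pow(Add(78231, Mul(110, -76)), -1) = Pow(Add(78231, -8360), -1) = Pow(69871, -1) = Rational(1, 69871)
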